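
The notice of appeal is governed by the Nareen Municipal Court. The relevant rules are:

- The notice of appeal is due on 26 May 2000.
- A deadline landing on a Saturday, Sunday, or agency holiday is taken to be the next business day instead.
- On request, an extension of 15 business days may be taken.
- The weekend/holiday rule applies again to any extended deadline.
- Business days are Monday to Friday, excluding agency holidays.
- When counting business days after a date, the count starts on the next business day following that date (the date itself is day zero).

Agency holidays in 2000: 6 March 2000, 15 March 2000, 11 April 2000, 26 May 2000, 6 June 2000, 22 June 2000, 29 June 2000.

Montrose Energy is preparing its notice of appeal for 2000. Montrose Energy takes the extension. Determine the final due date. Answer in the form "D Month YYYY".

Start from the fixed due date, 26 May 2000.
26 May 2000 is a listed holiday, so it moves to the next business day, 29 May 2000 (Monday).
Applying the 15-business-day extension: 15 business days after 29 May 2000 is 20 June 2000.
20 June 2000 falls on a Tuesday, which is a business day, so no adjustment is needed.
Final deadline: 20 June 2000.

20 June 2000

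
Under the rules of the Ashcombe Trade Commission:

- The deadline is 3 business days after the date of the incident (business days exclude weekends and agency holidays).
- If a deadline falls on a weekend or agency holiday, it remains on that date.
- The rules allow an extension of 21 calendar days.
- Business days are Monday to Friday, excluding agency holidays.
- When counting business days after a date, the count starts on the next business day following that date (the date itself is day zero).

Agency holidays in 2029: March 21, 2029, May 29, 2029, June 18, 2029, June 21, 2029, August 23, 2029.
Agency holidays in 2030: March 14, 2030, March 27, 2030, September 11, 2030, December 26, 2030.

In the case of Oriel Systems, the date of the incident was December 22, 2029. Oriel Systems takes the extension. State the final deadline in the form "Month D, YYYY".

Starting the day after December 22, 2029 and counting 3 business days lands on December 26, 2029.
No adjustment is made for weekends or holidays, so December 26, 2029 stands.
Add the 21 calendar-day extension to December 26, 2029: January 16, 2030.
January 16, 2030 falls on a Wednesday. The rules make no weekend/holiday allowance, so it remains January 16, 2030.
So the filing is due January 16, 2030.

January 16, 2030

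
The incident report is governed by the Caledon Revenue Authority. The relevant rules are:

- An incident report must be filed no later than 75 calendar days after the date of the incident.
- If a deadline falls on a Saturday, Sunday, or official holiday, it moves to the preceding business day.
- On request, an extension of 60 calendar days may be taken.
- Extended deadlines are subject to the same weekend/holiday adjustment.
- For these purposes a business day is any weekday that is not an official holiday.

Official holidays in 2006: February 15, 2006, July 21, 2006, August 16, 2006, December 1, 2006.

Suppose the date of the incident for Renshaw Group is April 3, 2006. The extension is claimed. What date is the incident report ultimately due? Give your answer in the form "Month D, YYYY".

Adding 75 calendar days to April 3, 2006 gives June 17, 2006.
June 17, 2006 falls on a Saturday. Rolling to the preceding business day gives June 16, 2006, a Friday.
Applying the 60-calendar-day extension: June 16, 2006 + 60 days = August 15, 2006.
August 15, 2006 falls on a Tuesday, which is a business day, so no adjustment is needed.
Deadline: August 15, 2006.

August 15, 2006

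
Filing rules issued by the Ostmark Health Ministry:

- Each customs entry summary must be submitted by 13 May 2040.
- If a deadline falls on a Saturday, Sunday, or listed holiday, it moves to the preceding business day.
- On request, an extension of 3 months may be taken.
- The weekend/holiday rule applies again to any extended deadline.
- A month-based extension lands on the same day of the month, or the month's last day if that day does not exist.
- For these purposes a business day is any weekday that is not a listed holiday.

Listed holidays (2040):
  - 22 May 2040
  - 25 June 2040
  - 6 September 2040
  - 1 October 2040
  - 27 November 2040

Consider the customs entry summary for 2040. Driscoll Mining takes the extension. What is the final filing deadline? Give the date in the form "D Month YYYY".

10 August 2040

The stated deadline is 13 May 2040.
Because 13 May 2040 is a Sunday, the deadline becomes 11 May 2040 (Friday).
The 3 months extension carries 11 May 2040 to 11 August 2040.
11 August 2040 falls on a Saturday. Rolling to the preceding business day gives 10 August 2040, a Friday.
Final deadline: 10 August 2040.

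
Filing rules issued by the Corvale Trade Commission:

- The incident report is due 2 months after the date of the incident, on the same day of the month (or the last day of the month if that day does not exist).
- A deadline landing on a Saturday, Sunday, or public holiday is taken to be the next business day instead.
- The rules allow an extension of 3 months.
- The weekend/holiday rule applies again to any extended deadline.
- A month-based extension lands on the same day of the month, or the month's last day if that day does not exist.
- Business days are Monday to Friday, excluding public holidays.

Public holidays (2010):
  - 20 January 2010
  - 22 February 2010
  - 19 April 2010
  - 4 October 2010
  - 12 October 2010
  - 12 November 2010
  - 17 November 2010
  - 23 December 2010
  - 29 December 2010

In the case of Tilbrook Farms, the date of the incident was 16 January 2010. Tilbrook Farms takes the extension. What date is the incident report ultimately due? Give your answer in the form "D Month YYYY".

2 months from 16 January 2010 is 16 March 2010.
16 March 2010 is a Tuesday and not a listed holiday, so it stands.
The 3 months extension carries 16 March 2010 to 16 June 2010.
16 June 2010 (Wednesday) is already a business day.
So the filing is due 16 June 2010.

16 June 2010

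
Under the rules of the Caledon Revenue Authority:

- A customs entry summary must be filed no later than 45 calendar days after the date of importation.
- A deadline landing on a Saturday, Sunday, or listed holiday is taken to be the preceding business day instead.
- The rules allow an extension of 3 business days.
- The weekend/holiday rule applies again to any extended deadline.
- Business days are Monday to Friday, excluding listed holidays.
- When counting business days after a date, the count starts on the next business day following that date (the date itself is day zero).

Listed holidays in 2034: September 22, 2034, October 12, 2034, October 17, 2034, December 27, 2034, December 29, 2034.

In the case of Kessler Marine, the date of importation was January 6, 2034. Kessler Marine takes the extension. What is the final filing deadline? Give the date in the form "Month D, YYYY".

February 23, 2034

Trigger date January 6, 2034 + 45 calendar days = February 20, 2034.
February 20, 2034 (Monday) is already a business day.
Applying the 3-business-day extension: 3 business days after February 20, 2034 is February 23, 2034.
February 23, 2034 is a Thursday and not a listed holiday, so it stands.
The final due date is February 23, 2034.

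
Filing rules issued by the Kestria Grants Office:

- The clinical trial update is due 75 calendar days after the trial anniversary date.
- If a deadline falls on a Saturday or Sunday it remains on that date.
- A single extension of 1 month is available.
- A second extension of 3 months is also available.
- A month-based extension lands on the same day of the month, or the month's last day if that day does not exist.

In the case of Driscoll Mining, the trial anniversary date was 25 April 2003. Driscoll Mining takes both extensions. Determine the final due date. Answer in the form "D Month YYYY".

75 calendar days after 25 April 2003 is 9 July 2003.
No adjustment is made for weekends or holidays, so 9 July 2003 stands.
The 1 month extension carries 9 July 2003 to 9 August 2003.
9 August 2003 falls on a Saturday. The rules make no weekend/holiday allowance, so it remains 9 August 2003.
Applying the 3 months extension: 3 months after 9 August 2003 is 9 November 2003.
9 November 2003 is a Sunday; no weekend or holiday adjustment applies.
Deadline: 9 November 2003.

9 November 2003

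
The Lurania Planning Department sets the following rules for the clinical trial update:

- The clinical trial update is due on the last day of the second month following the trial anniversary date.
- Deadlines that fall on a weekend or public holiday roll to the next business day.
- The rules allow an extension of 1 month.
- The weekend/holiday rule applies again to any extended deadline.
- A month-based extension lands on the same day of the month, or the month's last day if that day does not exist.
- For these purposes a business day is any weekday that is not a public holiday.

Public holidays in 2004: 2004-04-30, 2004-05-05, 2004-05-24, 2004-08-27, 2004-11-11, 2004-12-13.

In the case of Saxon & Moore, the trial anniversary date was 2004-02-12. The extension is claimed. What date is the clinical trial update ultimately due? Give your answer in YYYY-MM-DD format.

2 months after 2004-02-12 falls in April 2004; the last day of that month is 2004-04-30.
2004-04-30 is a listed holiday; the next business day is 2004-05-03 (Monday).
The 1 month extension carries 2004-05-03 to 2004-06-03.
Since 2004-06-03 is a Thursday and not a holiday, the date is unchanged.
The final due date is 2004-06-03.

2004-06-03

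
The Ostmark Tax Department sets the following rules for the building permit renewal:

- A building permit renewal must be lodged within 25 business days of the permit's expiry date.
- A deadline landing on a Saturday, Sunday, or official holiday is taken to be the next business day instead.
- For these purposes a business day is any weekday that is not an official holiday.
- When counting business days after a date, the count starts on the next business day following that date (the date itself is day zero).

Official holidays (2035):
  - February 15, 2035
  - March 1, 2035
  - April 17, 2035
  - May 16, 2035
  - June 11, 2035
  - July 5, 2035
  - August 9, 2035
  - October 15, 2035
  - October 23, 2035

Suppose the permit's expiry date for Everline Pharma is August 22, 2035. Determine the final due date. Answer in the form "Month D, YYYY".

September 26, 2035

25 business days after August 22, 2035, excluding weekends and holidays, is September 26, 2035.
September 26, 2035 (Wednesday) is already a business day.
The final due date is September 26, 2035.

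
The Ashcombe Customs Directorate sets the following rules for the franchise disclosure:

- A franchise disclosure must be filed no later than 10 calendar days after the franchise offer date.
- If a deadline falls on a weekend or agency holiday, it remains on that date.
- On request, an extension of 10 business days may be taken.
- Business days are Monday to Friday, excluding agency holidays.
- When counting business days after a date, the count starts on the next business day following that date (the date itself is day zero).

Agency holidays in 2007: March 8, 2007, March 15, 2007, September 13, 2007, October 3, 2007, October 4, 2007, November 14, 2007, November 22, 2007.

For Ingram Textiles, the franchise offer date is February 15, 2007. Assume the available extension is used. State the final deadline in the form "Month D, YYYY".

March 12, 2007

From February 15, 2007, 10 calendar days later is February 25, 2007.
No adjustment is made for weekends or holidays, so February 25, 2007 stands.
The 10-business-day extension runs from February 25, 2007 to March 12, 2007.
No adjustment is made for weekends or holidays, so March 12, 2007 stands.
Deadline: March 12, 2007.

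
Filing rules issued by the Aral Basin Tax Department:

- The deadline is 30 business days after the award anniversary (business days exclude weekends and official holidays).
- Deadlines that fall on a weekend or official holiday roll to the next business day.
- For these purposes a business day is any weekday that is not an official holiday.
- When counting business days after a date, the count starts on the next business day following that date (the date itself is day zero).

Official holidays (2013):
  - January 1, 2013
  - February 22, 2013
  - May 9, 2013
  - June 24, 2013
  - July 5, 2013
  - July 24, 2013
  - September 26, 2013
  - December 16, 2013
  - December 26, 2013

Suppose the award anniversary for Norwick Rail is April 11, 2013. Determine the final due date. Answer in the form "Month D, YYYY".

May 24, 2013

Starting the day after April 11, 2013 and counting 30 business days lands on May 24, 2013.
Since May 24, 2013 is a Friday and not a holiday, the date is unchanged.
The final due date is May 24, 2013.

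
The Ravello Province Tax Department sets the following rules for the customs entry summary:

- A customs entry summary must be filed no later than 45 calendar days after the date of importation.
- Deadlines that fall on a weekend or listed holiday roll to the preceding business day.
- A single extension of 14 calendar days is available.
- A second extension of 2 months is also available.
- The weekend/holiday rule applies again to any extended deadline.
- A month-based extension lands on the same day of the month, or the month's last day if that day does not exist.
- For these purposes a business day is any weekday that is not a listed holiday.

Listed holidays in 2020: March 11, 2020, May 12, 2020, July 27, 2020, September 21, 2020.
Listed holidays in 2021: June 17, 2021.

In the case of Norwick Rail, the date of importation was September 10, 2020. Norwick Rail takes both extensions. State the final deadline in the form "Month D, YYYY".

Trigger date September 10, 2020 + 45 calendar days = October 25, 2020.
October 25, 2020 falls on a Sunday. Rolling to the preceding business day gives October 23, 2020, a Friday.
Applying the 14-calendar-day extension: October 23, 2020 + 14 days = November 6, 2020.
November 6, 2020 (Friday) is already a business day.
The 2 months extension carries November 6, 2020 to January 6, 2021.
Since January 6, 2021 is a Wednesday and not a holiday, the date is unchanged.
The final due date is January 6, 2021.

January 6, 2021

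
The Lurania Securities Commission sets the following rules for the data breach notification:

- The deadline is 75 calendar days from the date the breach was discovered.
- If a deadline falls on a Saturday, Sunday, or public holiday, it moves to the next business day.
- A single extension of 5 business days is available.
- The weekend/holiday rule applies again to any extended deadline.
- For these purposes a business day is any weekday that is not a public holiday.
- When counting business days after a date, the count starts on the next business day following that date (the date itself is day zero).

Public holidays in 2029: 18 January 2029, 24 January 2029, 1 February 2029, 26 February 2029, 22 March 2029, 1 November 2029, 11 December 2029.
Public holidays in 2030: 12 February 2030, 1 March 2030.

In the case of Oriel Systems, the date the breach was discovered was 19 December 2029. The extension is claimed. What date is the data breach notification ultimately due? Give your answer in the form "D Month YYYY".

11 March 2030

Trigger date 19 December 2029 + 75 calendar days = 4 March 2030.
4 March 2030 is a Monday and not a listed holiday, so it stands.
Counting 5 further business days from 4 March 2030 reaches 11 March 2030.
11 March 2030 falls on a Monday, which is a business day, so no adjustment is needed.
So the filing is due 11 March 2030.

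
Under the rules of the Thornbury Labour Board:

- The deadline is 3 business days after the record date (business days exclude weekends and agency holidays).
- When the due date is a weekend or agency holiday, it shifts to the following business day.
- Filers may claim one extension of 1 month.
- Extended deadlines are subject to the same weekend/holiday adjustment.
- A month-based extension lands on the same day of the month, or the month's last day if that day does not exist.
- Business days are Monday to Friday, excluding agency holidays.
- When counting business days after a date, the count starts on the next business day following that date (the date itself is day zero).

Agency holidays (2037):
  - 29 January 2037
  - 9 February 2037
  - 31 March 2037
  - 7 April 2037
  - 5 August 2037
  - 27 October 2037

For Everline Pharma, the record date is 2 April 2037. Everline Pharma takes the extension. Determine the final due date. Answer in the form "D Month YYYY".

Starting the day after 2 April 2037 and counting 3 business days lands on 8 April 2037.
8 April 2037 falls on a Wednesday, which is a business day, so no adjustment is needed.
The 1 month extension carries 8 April 2037 to 8 May 2037.
8 May 2037 (Friday) is already a business day.
The final due date is 8 May 2037.

8 May 2037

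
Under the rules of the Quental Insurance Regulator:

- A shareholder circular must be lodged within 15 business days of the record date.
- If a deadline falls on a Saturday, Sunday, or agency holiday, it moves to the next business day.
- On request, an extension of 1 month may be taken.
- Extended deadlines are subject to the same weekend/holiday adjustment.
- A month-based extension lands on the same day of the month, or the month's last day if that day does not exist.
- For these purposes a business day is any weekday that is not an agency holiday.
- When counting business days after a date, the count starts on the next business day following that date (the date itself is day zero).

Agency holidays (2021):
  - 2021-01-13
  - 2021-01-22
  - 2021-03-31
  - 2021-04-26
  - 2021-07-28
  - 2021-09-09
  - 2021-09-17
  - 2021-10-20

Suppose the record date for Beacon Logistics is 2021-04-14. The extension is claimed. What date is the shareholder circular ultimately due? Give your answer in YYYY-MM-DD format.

2021-06-07

Starting the day after 2021-04-14 and counting 15 business days lands on 2021-05-06.
2021-05-06 (Thursday) is already a business day.
The 1 month extension carries 2021-05-06 to 2021-06-06.
2021-06-06 is a Sunday, so it moves to the next business day, 2021-06-07 (Monday).
So the filing is due 2021-06-07.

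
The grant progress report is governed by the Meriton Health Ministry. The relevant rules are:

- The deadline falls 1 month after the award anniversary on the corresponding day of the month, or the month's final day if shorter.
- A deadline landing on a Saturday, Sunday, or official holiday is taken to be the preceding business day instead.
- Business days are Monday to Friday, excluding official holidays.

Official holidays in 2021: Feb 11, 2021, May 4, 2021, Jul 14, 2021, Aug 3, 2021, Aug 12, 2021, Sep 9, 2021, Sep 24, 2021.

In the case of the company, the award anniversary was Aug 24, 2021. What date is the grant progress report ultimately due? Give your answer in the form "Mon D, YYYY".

1 month from Aug 24, 2021 is Sep 24, 2021.
Sep 24, 2021 falls on a listed holiday. Rolling to the preceding business day gives Sep 23, 2021, a Thursday.
Final deadline: Sep 23, 2021.

Sep 23, 2021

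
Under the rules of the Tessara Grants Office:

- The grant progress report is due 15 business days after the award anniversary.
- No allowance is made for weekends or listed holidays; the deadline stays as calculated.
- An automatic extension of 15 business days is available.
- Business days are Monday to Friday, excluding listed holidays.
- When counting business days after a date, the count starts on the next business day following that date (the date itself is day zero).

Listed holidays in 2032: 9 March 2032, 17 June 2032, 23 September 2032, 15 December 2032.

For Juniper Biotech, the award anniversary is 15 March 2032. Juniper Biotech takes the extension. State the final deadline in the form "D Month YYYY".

15 business days after 15 March 2032, excluding weekends and holidays, is 5 April 2032.
5 April 2032 falls on a Monday. The rules make no weekend/holiday allowance, so it remains 5 April 2032.
Applying the 15-business-day extension: 15 business days after 5 April 2032 is 26 April 2032.
No adjustment is made for weekends or holidays, so 26 April 2032 stands.
Final deadline: 26 April 2032.

26 April 2032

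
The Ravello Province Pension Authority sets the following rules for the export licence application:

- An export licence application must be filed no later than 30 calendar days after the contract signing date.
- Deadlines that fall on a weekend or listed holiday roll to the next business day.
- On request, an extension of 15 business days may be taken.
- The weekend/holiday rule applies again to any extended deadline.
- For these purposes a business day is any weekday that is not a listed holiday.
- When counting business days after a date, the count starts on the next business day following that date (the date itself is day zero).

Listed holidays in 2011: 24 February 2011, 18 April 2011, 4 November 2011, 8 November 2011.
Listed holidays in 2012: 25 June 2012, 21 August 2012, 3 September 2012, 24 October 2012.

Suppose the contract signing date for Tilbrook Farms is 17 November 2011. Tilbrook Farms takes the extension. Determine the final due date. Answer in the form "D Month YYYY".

9 January 2012

Trigger date 17 November 2011 + 30 calendar days = 17 December 2011.
17 December 2011 falls on a Saturday. Rolling to the next business day gives 19 December 2011, a Monday.
The 15-business-day extension runs from 19 December 2011 to 9 January 2012.
Since 9 January 2012 is a Monday and not a holiday, the date is unchanged.
Deadline: 9 January 2012.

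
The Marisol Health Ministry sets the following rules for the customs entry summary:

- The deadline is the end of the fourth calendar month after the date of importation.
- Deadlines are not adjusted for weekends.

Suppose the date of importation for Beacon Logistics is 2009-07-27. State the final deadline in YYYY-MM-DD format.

2009-11-30

4 months after 2009-07-27 falls in November 2009; the last day of that month is 2009-11-30.
2009-11-30 falls on a Monday. The rules make no weekend/holiday allowance, so it remains 2009-11-30.
The final due date is 2009-11-30.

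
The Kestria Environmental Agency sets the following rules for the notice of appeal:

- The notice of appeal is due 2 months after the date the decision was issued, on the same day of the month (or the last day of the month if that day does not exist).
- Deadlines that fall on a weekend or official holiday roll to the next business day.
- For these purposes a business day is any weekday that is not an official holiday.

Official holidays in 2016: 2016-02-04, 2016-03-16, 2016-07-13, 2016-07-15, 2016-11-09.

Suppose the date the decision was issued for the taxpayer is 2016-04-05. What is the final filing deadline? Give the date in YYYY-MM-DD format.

2016-06-06

2 months from 2016-04-05 is 2016-06-05.
2016-06-05 falls on a Sunday. Rolling to the next business day gives 2016-06-06, a Monday.
Final deadline: 2016-06-06.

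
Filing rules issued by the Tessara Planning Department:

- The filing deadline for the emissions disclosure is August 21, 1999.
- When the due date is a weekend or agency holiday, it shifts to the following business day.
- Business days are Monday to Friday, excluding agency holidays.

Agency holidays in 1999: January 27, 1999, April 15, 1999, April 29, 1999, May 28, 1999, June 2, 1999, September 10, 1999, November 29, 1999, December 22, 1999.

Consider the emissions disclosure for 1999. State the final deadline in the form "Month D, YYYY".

August 23, 1999

Start from the fixed due date, August 21, 1999.
August 21, 1999 falls on a Saturday. Rolling to the next business day gives August 23, 1999, a Monday.
Deadline: August 23, 1999.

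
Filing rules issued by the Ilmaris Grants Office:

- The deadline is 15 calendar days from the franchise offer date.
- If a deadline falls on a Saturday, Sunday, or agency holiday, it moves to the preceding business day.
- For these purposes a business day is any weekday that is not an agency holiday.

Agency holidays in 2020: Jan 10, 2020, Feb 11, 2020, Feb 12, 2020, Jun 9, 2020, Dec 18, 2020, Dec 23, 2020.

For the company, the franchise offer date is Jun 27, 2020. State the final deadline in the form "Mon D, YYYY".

Jul 10, 2020

From Jun 27, 2020, 15 calendar days later is Jul 12, 2020.
Because Jul 12, 2020 is a Sunday, the deadline becomes Jul 10, 2020 (Friday).
Final deadline: Jul 10, 2020.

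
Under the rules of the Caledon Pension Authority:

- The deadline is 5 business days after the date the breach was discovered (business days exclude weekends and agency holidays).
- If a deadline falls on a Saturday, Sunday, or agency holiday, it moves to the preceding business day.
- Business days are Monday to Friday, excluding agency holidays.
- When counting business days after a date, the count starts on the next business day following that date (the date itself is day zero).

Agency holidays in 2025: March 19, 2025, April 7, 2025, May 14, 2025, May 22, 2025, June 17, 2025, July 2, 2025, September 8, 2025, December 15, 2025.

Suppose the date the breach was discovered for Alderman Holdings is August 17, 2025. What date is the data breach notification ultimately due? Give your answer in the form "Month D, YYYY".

Counting 5 business days after August 17, 2025 (skipping weekends and listed holidays) reaches August 22, 2025.
August 22, 2025 falls on a Friday, which is a business day, so no adjustment is needed.
Final deadline: August 22, 2025.

August 22, 2025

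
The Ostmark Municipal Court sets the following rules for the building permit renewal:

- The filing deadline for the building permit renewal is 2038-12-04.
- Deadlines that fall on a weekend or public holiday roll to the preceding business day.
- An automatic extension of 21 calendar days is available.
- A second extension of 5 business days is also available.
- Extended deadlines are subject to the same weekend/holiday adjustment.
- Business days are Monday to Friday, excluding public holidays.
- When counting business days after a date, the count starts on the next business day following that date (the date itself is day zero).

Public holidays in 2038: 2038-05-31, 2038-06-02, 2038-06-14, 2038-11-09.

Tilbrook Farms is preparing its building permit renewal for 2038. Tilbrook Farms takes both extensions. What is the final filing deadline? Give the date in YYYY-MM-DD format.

2038-12-31

The statutory due date is 2038-12-04.
Because 2038-12-04 is a Saturday, the deadline becomes 2038-12-03 (Friday).
The 21-calendar-day extension moves the deadline from 2038-12-03 to 2038-12-24.
Since 2038-12-24 is a Friday and not a holiday, the date is unchanged.
The 5-business-day extension runs from 2038-12-24 to 2038-12-31.
2038-12-31 falls on a Friday, which is a business day, so no adjustment is needed.
So the filing is due 2038-12-31.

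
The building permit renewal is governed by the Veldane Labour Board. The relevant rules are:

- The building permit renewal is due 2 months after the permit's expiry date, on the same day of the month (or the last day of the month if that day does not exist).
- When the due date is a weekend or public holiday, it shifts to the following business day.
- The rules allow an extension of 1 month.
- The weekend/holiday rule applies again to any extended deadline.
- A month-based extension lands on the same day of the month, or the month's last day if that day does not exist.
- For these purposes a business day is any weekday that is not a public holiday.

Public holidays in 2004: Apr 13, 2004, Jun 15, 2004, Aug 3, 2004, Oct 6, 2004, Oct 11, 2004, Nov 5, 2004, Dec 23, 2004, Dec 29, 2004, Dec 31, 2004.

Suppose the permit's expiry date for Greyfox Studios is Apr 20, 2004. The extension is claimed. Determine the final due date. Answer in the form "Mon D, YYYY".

2 months from Apr 20, 2004 is Jun 20, 2004.
Jun 20, 2004 is a Sunday, so it moves to the next business day, Jun 21, 2004 (Monday).
Add 1 month to Jun 21, 2004: Jul 21, 2004.
Since Jul 21, 2004 is a Wednesday and not a holiday, the date is unchanged.
Final deadline: Jul 21, 2004.

Jul 21, 2004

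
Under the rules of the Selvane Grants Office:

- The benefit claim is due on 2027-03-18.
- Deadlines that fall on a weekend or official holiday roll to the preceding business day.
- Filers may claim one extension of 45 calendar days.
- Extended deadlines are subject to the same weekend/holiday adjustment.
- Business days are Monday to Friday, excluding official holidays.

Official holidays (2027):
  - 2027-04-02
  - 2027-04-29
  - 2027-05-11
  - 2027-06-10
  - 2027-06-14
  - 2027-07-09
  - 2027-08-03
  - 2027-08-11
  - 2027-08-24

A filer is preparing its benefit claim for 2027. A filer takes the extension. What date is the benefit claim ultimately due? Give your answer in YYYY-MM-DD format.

The stated deadline is 2027-03-18.
2027-03-18 falls on a Thursday, which is a business day, so no adjustment is needed.
The 45-calendar-day extension moves the deadline from 2027-03-18 to 2027-05-02.
2027-05-02 is a Sunday; the preceding business day is 2027-04-30 (Friday).
The final due date is 2027-04-30.

2027-04-30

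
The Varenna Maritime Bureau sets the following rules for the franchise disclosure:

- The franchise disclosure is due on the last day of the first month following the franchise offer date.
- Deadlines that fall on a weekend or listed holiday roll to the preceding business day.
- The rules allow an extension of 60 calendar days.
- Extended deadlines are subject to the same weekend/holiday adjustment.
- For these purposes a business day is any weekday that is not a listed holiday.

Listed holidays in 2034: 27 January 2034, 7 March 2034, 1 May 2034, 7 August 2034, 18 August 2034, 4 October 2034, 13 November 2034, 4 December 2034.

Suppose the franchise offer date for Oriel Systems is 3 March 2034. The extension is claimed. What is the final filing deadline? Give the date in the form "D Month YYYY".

The first month after 3 March 2034 is April 2034, whose last day is 30 April 2034.
30 April 2034 is a Sunday; the preceding business day is 28 April 2034 (Friday).
With the 60-day extension, 28 April 2034 becomes 27 June 2034.
27 June 2034 falls on a Tuesday, which is a business day, so no adjustment is needed.
The final due date is 27 June 2034.

27 June 2034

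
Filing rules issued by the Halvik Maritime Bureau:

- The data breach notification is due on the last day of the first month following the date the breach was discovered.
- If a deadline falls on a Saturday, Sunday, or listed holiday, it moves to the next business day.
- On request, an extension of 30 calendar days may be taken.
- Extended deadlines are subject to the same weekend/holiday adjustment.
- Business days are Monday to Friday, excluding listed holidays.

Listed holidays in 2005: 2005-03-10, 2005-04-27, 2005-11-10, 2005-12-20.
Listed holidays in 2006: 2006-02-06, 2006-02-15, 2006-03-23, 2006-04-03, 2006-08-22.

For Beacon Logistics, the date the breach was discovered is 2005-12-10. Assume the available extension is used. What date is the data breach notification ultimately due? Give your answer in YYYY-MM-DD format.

The first month after 2005-12-10 is January 2006, whose last day is 2006-01-31.
2006-01-31 falls on a Tuesday, which is a business day, so no adjustment is needed.
Add the 30 calendar-day extension to 2006-01-31: 2006-03-02.
2006-03-02 falls on a Thursday, which is a business day, so no adjustment is needed.
Deadline: 2006-03-02.

2006-03-02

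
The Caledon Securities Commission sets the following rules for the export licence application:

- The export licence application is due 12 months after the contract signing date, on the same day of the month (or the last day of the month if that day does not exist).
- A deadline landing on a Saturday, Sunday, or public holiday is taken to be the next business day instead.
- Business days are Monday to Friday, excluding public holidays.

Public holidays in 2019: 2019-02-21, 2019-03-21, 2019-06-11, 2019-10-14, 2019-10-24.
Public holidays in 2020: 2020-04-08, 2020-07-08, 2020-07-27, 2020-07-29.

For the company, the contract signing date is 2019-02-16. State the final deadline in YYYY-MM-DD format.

2020-02-17

12 months after 2019-02-16, on the same day of the month, is 2020-02-16.
2020-02-16 is a Sunday; the next business day is 2020-02-17 (Monday).
Deadline: 2020-02-17.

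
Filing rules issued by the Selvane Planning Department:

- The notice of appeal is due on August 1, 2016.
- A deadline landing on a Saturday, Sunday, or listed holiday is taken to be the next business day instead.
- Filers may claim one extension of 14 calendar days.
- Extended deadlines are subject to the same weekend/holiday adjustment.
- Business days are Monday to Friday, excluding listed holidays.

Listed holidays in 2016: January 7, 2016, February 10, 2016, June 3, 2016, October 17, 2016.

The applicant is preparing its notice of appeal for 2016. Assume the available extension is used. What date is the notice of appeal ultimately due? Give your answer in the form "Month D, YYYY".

August 15, 2016

Start from the fixed due date, August 1, 2016.
August 1, 2016 (Monday) is already a business day.
Add the 14 calendar-day extension to August 1, 2016: August 15, 2016.
August 15, 2016 is a Monday and not a listed holiday, so it stands.
Final deadline: August 15, 2016.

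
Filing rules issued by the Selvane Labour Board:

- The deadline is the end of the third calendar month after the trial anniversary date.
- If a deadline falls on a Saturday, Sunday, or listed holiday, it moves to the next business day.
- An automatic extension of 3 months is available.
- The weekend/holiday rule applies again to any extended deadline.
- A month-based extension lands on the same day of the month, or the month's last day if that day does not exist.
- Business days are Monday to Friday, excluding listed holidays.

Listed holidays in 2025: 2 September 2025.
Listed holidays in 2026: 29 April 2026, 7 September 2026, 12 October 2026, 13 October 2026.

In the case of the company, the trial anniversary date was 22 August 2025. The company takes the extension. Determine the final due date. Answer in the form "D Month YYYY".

2 March 2026

3 months after 22 August 2025 is November 2025; that month ends on 30 November 2025.
30 November 2025 is a Sunday, so it moves to the next business day, 1 December 2025 (Monday).
The 3 months extension carries 1 December 2025 to 1 March 2026.
Because 1 March 2026 is a Sunday, the deadline becomes 2 March 2026 (Monday).
Deadline: 2 March 2026.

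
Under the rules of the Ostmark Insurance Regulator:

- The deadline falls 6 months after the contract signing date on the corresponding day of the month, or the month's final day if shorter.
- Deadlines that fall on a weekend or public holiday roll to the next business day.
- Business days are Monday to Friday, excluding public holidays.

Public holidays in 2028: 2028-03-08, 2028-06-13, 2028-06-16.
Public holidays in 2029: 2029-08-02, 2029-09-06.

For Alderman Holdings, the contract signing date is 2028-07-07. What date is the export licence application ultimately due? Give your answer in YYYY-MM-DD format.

Moving 6 months forward from 2028-07-07 on the corresponding day gives 2029-01-07.
2029-01-07 falls on a Sunday. Rolling to the next business day gives 2029-01-08, a Monday.
Final deadline: 2029-01-08.

2029-01-08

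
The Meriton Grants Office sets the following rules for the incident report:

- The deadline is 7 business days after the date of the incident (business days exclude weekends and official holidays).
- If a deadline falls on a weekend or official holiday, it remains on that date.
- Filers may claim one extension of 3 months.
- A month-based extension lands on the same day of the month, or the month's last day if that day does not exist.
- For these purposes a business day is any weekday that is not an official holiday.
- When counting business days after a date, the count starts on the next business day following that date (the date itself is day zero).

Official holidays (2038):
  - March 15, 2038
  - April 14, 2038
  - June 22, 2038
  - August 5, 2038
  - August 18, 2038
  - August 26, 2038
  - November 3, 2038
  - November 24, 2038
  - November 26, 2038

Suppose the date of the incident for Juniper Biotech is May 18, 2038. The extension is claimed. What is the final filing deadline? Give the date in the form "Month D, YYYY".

August 27, 2038

7 business days after May 18, 2038, excluding weekends and holidays, is May 27, 2038.
May 27, 2038 is a Thursday; no weekend or holiday adjustment applies.
Applying the 3 months extension: 3 months after May 27, 2038 is August 27, 2038.
August 27, 2038 is a Friday; no weekend or holiday adjustment applies.
Deadline: August 27, 2038.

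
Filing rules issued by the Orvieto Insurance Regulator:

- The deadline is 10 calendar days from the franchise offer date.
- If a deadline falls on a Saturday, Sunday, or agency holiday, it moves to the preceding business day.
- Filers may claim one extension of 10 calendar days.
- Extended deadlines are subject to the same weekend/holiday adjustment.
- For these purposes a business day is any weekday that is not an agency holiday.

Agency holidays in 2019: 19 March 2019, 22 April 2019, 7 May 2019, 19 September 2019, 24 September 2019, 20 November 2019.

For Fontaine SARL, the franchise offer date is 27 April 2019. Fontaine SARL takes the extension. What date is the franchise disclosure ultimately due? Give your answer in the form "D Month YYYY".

16 May 2019

10 calendar days after 27 April 2019 is 7 May 2019.
Because 7 May 2019 is a listed holiday, the deadline becomes 6 May 2019 (Monday).
With the 10-day extension, 6 May 2019 becomes 16 May 2019.
Since 16 May 2019 is a Thursday and not a holiday, the date is unchanged.
The final due date is 16 May 2019.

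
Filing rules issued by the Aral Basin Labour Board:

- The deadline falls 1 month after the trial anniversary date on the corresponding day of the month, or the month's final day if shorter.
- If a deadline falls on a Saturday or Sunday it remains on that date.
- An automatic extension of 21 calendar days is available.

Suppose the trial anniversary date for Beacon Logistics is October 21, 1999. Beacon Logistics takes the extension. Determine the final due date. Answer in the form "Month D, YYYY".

December 12, 1999

1 month from October 21, 1999 is November 21, 1999.
November 21, 1999 falls on a Sunday. The rules make no weekend/holiday allowance, so it remains November 21, 1999.
The 21-calendar-day extension moves the deadline from November 21, 1999 to December 12, 1999.
No adjustment is made for weekends or holidays, so December 12, 1999 stands.
Deadline: December 12, 1999.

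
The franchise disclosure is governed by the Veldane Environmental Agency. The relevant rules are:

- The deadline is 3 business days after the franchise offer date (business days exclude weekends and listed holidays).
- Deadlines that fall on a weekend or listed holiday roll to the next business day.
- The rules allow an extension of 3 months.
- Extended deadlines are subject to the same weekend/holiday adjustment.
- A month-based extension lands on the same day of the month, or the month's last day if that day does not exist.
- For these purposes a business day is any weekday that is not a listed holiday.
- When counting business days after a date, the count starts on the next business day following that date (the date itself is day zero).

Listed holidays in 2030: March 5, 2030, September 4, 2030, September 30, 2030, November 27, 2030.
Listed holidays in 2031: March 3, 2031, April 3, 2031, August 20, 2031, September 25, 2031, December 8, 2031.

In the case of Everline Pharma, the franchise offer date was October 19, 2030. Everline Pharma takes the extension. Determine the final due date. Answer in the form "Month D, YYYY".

Starting the day after October 19, 2030 and counting 3 business days lands on October 23, 2030.
October 23, 2030 is a Wednesday and not a listed holiday, so it stands.
Applying the 3 months extension: 3 months after October 23, 2030 is January 23, 2031.
January 23, 2031 (Thursday) is already a business day.
The final due date is January 23, 2031.

January 23, 2031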